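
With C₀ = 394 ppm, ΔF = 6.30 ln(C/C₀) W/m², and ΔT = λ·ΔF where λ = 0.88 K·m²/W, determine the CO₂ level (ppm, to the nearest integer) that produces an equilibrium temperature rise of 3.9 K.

C ≈ 796 ppm

Required forcing: ΔF = ΔT/λ = 3.9/0.88 = 4.4318 W/m².
Then ln(C/394) = ΔF/6.30 = 4.4318/6.30 = 0.70346.
So C = 394 × e^0.70346 = 394 × 2.02073 = 796.17 ppm.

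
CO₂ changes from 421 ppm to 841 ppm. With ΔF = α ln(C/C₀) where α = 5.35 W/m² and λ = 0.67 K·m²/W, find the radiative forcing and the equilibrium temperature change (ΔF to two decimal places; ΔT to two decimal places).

ΔF = 3.70 W/m²; ΔT = 2.48 K

CO₂: 5.35 × ln(841/421) = 5.35 × ln(1.99762) = 5.35 × 0.69196 = 3.7020 W/m².
ΔT = λ ΔF = 0.67 × 3.70 = 2.4790 K.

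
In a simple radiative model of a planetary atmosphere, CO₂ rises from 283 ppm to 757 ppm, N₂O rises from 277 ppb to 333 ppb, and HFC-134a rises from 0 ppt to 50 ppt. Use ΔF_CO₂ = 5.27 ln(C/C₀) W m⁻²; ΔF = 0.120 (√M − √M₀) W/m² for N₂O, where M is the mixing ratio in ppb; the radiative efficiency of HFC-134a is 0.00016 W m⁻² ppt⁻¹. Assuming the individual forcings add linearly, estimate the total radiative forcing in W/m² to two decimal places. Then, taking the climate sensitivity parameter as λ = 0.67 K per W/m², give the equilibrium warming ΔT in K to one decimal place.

CO₂: 5.27 × ln(757/283) = 5.27 × ln(2.67491) = 5.27 × 0.98392 = 5.1853 W/m².
N₂O: 0.120 × (√333 − √277) = 0.120 × (18.2483 − 16.6433) = 0.120 × 1.6050 = 0.1926 W/m².
HFC-134a: ΔF = 0.00016 × (50 − 0) = 0.00016 × 50 = 0.0080 W/m².
Total ΔF = 5.1853 + 0.1926 + 0.0080 = 5.3859 W/m².
ΔT = λ ΔF = 0.67 × 5.39 = 3.6113 K.

ΔF = 5.39 W/m²; ΔT = 3.6 K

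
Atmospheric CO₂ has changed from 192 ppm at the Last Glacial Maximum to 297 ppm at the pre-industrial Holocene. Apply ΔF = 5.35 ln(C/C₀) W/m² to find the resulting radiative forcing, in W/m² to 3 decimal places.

ΔF = 2.334 W/m²

CO₂: 5.35 × ln(297/192) = 5.35 × ln(1.54688) = 5.35 × 0.43624 = 2.3339 W/m².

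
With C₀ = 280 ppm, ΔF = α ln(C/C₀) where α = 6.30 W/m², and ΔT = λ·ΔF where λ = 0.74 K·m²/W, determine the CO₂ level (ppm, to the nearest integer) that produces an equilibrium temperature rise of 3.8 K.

C ≈ 633 ppm

Required forcing: ΔF = ΔT/λ = 3.8/0.74 = 5.1351 W/m².
Then ln(C/280) = ΔF/6.30 = 5.1351/6.30 = 0.81510.
So C = 280 × e^0.81510 = 280 × 2.25940 = 632.63 ppm.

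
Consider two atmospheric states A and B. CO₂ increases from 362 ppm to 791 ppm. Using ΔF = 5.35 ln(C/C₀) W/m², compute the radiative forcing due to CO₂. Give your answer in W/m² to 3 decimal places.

CO₂: 5.35 × ln(791/362) = 5.35 × ln(2.18508) = 5.35 × 0.78165 = 4.1818 W/m².

ΔF = 4.182 W/m²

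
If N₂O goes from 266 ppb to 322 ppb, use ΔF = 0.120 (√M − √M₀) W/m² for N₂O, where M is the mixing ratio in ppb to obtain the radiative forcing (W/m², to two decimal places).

ΔF = 0.20 W/m²

N₂O: 0.120 × (√322 − √266) = 0.120 × (17.9444 − 16.3095) = 0.120 × 1.6349 = 0.1962 W/m².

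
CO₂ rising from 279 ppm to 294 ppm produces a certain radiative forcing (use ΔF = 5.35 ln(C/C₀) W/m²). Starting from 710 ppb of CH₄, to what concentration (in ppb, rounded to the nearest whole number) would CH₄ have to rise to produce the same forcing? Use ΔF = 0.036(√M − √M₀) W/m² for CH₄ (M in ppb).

CO₂ forcing: 5.35 × ln(294/279) = 5.35 × 0.052368 = 0.28017 W/m².
Set 0.036(√M − √710) = 0.28017: √M = 0.28017/0.036 + √710 = 7.7825 + 26.6458 = 34.4283.
M = (34.4283)² = 1185.31 ppb.

M ≈ 1185 ppb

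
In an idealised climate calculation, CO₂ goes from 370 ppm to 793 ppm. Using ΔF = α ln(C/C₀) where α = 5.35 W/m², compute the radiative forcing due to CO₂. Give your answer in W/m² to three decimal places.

ΔF = 4.078 W/m²

CO₂ absorption bands are partially saturated, so forcing scales with the logarithm of the concentration ratio.
CO₂: 5.35 × ln(793/370) = 5.35 × ln(2.14324) = 5.35 × 0.76232 = 4.0784 W/m².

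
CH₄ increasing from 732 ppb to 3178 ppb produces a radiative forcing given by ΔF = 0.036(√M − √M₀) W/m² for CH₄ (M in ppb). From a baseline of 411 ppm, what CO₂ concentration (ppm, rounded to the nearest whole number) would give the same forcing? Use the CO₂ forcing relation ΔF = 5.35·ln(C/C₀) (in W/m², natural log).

C ≈ 501 ppm

CH₄ forcing: 0.036 × (√3178 − √732) = 0.036 × (56.3738 − 27.0555) = 0.036 × 29.3183 = 1.05546 W/m².
Set 5.35 ln(C/411) = 1.05546: ln(C/411) = 1.05546/5.35 = 0.19728, so C = 411 × e^0.19728 = 411 × 1.21809 = 500.63 ppm.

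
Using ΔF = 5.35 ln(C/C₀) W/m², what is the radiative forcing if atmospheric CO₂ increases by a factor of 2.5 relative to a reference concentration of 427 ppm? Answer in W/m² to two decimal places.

ΔF = 5.35 × ln(2.5) = 5.35 × 0.91629 = 4.9022 W/m².

ΔF = 4.90 W/m²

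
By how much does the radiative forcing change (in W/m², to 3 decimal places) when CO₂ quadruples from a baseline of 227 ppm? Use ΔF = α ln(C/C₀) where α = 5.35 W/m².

ΔF = 7.417 W/m²

ΔF = 5.35 × ln(4) = 5.35 × 1.38629 = 7.4167 W/m².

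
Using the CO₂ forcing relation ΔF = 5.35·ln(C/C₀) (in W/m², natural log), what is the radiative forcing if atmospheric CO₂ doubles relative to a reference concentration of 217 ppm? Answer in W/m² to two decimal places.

ΔF = 5.35 × ln(2) = 5.35 × 0.69315 = 3.7084 W/m².

ΔF = 3.71 W/m²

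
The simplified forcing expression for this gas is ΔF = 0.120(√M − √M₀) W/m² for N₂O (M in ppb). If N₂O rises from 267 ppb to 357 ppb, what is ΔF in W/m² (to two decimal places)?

ΔF = 0.31 W/m²

N₂O: 0.120 × (√357 − √267) = 0.120 × (18.8944 − 16.3401) = 0.120 × 2.5543 = 0.3065 W/m².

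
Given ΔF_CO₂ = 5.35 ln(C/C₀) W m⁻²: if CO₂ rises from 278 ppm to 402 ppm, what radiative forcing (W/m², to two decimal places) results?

CO₂: 5.35 × ln(402/278) = 5.35 × ln(1.44604) = 5.35 × 0.36883 = 1.9732 W/m².

ΔF = 1.97 W/m²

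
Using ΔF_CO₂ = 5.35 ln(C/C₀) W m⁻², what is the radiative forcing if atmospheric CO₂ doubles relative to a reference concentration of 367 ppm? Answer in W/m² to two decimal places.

Because the forcing depends only on the ratio C/C₀, the initial concentration does not enter.
ΔF = 5.35 × ln(2) = 5.35 × 0.69315 = 3.7084 W/m².

ΔF = 3.71 W/m²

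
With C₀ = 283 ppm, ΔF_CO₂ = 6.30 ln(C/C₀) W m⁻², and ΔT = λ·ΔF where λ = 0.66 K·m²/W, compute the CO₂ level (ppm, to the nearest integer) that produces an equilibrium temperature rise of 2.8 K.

C ≈ 555 ppm

Required forcing: ΔF = ΔT/λ = 2.8/0.66 = 4.2424 W/m².
Then ln(C/283) = ΔF/6.30 = 4.2424/6.30 = 0.67340.
So C = 283 × e^0.67340 = 283 × 1.96089 = 554.93 ppm.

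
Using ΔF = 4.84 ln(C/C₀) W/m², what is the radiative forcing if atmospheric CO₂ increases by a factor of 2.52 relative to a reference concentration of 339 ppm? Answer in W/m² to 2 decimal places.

ΔF = 4.47 W/m²

Because the forcing depends only on the ratio C/C₀, the initial concentration does not enter.
ΔF = 4.84 × ln(2.52) = 4.84 × 0.92426 = 4.4734 W/m².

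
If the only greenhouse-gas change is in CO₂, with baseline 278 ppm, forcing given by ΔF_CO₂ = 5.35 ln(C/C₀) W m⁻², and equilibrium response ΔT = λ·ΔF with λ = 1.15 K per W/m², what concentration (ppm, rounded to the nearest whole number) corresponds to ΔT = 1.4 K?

C ≈ 349 ppm

Required forcing: ΔF = ΔT/λ = 1.4/1.15 = 1.2174 W/m².
Then ln(C/278) = ΔF/5.35 = 1.2174/5.35 = 0.22755.
So C = 278 × e^0.22755 = 278 × 1.25552 = 349.03 ppm.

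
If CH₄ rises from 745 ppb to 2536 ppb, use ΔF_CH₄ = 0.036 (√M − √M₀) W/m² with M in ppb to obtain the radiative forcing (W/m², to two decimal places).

ΔF = 0.83 W/m²

CH₄: 0.036 × (√2536 − √745) = 0.036 × (50.3587 − 27.2947) = 0.036 × 23.0640 = 0.8303 W/m².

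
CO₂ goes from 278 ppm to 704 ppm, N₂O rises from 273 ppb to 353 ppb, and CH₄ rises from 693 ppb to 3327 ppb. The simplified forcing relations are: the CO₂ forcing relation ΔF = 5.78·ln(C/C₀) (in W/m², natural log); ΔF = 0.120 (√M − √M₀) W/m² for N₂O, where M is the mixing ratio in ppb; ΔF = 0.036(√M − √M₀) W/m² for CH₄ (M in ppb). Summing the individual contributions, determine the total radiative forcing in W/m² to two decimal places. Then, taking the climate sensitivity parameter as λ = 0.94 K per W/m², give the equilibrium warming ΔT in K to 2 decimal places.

CO₂: 5.78 × ln(704/278) = 5.78 × ln(2.53237) = 5.78 × 0.92916 = 5.3705 W/m².
N₂O: 0.120 × (√353 − √273) = 0.120 × (18.7883 − 16.5227) = 0.120 × 2.2656 = 0.2719 W/m².
CH₄: 0.036 × (√3327 − √693) = 0.036 × (57.6802 − 26.3249) = 0.036 × 31.3553 = 1.1288 W/m².
Total ΔF = 5.3705 + 0.2719 + 1.1288 = 6.7712 W/m².
ΔT = λ ΔF = 0.94 × 6.77 = 6.3638 K.

ΔF = 6.77 W/m²; ΔT = 6.36 K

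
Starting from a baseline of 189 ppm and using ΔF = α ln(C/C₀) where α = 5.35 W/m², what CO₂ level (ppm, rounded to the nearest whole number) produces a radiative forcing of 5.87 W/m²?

Set 5.35 ln(C/189) = 5.87, so ln(C/189) = 5.87/5.35 = 1.09720.
Then C/189 = e^1.09720 = 2.99577, giving C = 189 × 2.99577 = 566.20 ppm.

C ≈ 566 ppm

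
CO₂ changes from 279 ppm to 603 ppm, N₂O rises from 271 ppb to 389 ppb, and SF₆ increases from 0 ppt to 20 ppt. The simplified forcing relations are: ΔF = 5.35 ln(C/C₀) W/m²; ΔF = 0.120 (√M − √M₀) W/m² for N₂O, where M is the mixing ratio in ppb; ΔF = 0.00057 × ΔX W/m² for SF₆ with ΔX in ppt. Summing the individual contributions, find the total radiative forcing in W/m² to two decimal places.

ΔF = 4.53 W/m²

CO₂: 5.35 × ln(603/279) = 5.35 × ln(2.16129) = 5.35 × 0.77071 = 4.1233 W/m².
N₂O: 0.120 × (√389 − √271) = 0.120 × (19.7231 − 16.4621) = 0.120 × 3.2610 = 0.3913 W/m².
SF₆: ΔF = 0.00057 × (20 − 0) = 0.00057 × 20 = 0.0114 W/m².
Total ΔF = 4.1233 + 0.3913 + 0.0114 = 4.5260 W/m².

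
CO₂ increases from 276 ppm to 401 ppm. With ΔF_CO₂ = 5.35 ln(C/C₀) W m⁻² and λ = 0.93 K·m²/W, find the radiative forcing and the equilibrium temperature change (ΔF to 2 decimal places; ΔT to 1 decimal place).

CO₂: 5.35 × ln(401/276) = 5.35 × ln(1.45290) = 5.35 × 0.37356 = 1.9985 W/m².
ΔT = λ ΔF = 0.93 × 2.00 = 1.8600 K.

ΔF = 2.00 W/m²; ΔT = 1.9 K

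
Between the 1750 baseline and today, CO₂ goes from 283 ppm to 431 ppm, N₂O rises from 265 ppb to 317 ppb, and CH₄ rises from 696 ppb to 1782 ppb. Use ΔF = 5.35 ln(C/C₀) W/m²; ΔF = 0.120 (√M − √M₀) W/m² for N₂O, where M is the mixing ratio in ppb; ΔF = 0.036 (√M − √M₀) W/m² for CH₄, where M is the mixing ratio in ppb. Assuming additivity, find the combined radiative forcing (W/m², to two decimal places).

ΔF = 3.00 W/m²

CO₂: 5.35 × ln(431/283) = 5.35 × ln(1.52297) = 5.35 × 0.42066 = 2.2505 W/m².
N₂O: 0.120 × (√317 − √265) = 0.120 × (17.8045 − 16.2788) = 0.120 × 1.5257 = 0.1831 W/m².
CH₄: 0.036 × (√1782 − √696) = 0.036 × (42.2137 − 26.3818) = 0.036 × 15.8319 = 0.5699 W/m².
Total ΔF = 2.2505 + 0.1831 + 0.5699 = 3.0035 W/m².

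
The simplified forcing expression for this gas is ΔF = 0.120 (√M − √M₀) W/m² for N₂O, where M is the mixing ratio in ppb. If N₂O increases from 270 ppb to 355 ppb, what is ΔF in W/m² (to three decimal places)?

N₂O: 0.120 × (√355 − √270) = 0.120 × (18.8414 − 16.4317) = 0.120 × 2.4097 = 0.2892 W/m².

ΔF = 0.289 W/m²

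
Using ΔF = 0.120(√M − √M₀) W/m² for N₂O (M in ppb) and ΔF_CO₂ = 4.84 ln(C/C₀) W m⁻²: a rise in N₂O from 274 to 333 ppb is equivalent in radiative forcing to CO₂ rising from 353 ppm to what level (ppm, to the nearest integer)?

C ≈ 368 ppm

N₂O forcing: 0.120 × (√333 − √274) = 0.120 × (18.2483 − 16.5529) = 0.120 × 1.6954 = 0.20345 W/m².
Set 4.84 ln(C/353) = 0.20345: ln(C/353) = 0.20345/4.84 = 0.04204, so C = 353 × e^0.04204 = 353 × 1.04294 = 368.16 ppm.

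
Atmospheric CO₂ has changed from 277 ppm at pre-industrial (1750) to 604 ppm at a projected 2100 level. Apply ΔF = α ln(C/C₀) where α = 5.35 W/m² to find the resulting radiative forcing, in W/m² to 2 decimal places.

CO₂ absorption bands are partially saturated, so forcing scales with the logarithm of the concentration ratio.
CO₂: 5.35 × ln(604/277) = 5.35 × ln(2.18051) = 5.35 × 0.77956 = 4.1706 W/m².

ΔF = 4.17 W/m²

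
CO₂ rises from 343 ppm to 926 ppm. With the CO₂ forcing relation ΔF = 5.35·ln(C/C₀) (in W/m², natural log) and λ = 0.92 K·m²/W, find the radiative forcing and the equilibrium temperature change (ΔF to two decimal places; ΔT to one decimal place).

CO₂: 5.35 × ln(926/343) = 5.35 × ln(2.69971) = 5.35 × 0.99314 = 5.3133 W/m².
ΔT = λ ΔF = 0.92 × 5.31 = 4.8852 K.

ΔF = 5.31 W/m²; ΔT = 4.9 K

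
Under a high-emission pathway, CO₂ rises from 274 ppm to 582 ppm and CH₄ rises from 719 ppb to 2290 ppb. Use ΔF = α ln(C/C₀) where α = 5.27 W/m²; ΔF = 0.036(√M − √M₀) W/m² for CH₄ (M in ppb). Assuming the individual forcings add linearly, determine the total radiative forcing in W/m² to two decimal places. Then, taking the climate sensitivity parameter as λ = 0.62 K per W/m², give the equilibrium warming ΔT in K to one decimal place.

ΔF = 4.73 W/m²; ΔT = 2.9 K

CO₂: 5.27 × ln(582/274) = 5.27 × ln(2.12409) = 5.27 × 0.75334 = 3.9701 W/m².
CH₄: 0.036 × (√2290 − √719) = 0.036 × (47.8539 − 26.8142) = 0.036 × 21.0397 = 0.7574 W/m².
Total ΔF = 3.9701 + 0.7574 = 4.7275 W/m².
ΔT = λ ΔF = 0.62 × 4.73 = 2.9326 K.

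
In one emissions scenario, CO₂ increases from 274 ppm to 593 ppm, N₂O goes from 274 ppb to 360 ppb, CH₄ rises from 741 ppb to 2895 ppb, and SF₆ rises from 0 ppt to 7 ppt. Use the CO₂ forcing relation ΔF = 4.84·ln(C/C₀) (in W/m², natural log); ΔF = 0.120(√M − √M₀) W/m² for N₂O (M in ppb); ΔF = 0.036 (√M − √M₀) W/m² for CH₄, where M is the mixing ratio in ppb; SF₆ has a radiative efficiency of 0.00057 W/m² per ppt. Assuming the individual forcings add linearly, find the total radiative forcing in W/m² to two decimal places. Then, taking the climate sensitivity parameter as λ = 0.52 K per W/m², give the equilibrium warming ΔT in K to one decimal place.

ΔF = 4.99 W/m²; ΔT = 2.6 K

CO₂: 4.84 × ln(593/274) = 4.84 × ln(2.16423) = 4.84 × 0.77206 = 3.7368 W/m².
N₂O: 0.120 × (√360 − √274) = 0.120 × (18.9737 − 16.5529) = 0.120 × 2.4208 = 0.2905 W/m².
CH₄: 0.036 × (√2895 − √741) = 0.036 × (53.8052 − 27.2213) = 0.036 × 26.5839 = 0.9570 W/m².
SF₆: ΔF = 0.00057 × (7 − 0) = 0.00057 × 7 = 0.0040 W/m².
Total ΔF = 3.7368 + 0.2905 + 0.9570 + 0.0040 = 4.9883 W/m².
ΔT = λ ΔF = 0.52 × 4.99 = 2.5948 K.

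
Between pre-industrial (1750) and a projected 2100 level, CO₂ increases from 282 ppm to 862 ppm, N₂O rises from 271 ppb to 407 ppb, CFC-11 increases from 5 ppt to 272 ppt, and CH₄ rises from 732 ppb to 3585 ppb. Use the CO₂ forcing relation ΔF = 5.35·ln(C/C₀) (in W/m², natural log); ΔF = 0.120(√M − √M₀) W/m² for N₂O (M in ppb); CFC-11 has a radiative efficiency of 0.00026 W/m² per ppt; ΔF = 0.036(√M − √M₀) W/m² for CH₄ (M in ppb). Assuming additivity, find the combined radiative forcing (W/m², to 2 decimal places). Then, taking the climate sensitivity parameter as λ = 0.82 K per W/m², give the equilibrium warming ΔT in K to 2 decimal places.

ΔF = 7.67 W/m²; ΔT = 6.29 K

CO₂: 5.35 × ln(862/282) = 5.35 × ln(3.05674) = 5.35 × 1.11735 = 5.9778 W/m².
N₂O: 0.120 × (√407 − √271) = 0.120 × (20.1742 − 16.4621) = 0.120 × 3.7121 = 0.4455 W/m².
CFC-11: ΔF = 0.00026 × (272 − 5) = 0.00026 × 267 = 0.0694 W/m².
CH₄: 0.036 × (√3585 − √732) = 0.036 × (59.8749 − 27.0555) = 0.036 × 32.8194 = 1.1815 W/m².
Total ΔF = 5.9778 + 0.4455 + 0.0694 + 1.1815 = 7.6742 W/m².
ΔT = λ ΔF = 0.82 × 7.67 = 6.2894 K.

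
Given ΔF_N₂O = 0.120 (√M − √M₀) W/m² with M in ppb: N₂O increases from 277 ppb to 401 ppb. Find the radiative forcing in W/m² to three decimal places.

ΔF = 0.406 W/m²

N₂O: 0.120 × (√401 − √277) = 0.120 × (20.0250 − 16.6433) = 0.120 × 3.3817 = 0.4058 W/m².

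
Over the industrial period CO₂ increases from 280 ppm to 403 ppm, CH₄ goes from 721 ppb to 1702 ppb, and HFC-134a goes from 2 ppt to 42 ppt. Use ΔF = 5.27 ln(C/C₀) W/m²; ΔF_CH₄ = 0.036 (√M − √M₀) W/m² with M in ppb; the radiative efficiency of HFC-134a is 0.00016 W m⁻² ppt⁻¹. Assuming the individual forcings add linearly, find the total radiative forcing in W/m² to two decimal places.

CO₂: 5.27 × ln(403/280) = 5.27 × ln(1.43929) = 5.27 × 0.36415 = 1.9191 W/m².
CH₄: 0.036 × (√1702 − √721) = 0.036 × (41.2553 − 26.8514) = 0.036 × 14.4039 = 0.5185 W/m².
HFC-134a: ΔF = 0.00016 × (42 − 2) = 0.00016 × 40 = 0.0064 W/m².
Total ΔF = 1.9191 + 0.5185 + 0.0064 = 2.4440 W/m².

ΔF = 2.44 W/m²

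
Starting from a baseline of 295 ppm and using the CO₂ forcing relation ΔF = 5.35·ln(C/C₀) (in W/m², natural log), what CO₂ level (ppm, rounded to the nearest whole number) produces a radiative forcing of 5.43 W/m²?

C ≈ 814 ppm

Set 5.35 ln(C/295) = 5.43, so ln(C/295) = 5.43/5.35 = 1.01495.
Then C/295 = e^1.01495 = 2.75923, giving C = 295 × 2.75923 = 813.97 ppm.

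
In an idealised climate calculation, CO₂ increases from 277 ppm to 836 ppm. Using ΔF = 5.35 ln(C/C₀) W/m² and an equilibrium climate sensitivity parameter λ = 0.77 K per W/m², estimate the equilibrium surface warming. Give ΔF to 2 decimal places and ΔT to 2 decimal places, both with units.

ΔF = 5.91 W/m²; ΔT = 4.55 K

CO₂: 5.35 × ln(836/277) = 5.35 × ln(3.01805) = 5.35 × 1.10461 = 5.9097 W/m².
ΔT = λ ΔF = 0.77 × 5.91 = 4.5507 K.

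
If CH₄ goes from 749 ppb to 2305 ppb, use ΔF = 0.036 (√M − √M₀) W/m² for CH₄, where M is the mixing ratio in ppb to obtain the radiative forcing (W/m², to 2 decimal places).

ΔF = 0.74 W/m²

CH₄: 0.036 × (√2305 − √749) = 0.036 × (48.0104 − 27.3679) = 0.036 × 20.6425 = 0.7431 W/m².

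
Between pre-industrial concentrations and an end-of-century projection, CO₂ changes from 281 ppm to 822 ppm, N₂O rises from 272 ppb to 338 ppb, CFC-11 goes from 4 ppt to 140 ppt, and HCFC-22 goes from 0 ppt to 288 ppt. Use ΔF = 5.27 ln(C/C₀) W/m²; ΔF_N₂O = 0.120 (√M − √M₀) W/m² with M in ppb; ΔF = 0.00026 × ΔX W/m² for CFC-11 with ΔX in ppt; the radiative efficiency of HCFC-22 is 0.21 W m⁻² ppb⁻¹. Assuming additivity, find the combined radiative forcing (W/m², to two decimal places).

ΔF = 5.98 W/m²

CO₂: 5.27 × ln(822/281) = 5.27 × ln(2.92527) = 5.27 × 1.07339 = 5.6568 W/m².
N₂O: 0.120 × (√338 − √272) = 0.120 × (18.3848 − 16.4924) = 0.120 × 1.8924 = 0.2271 W/m².
CFC-11: ΔF = 0.00026 × (140 − 4) = 0.00026 × 136 = 0.0354 W/m².
HCFC-22: Δ = 288 − 0 = 288 ppt = 0.288 ppb; ΔF = 0.21 × 0.288 = 0.0605 W/m².
Total ΔF = 5.6568 + 0.2271 + 0.0354 + 0.0605 = 5.9798 W/m².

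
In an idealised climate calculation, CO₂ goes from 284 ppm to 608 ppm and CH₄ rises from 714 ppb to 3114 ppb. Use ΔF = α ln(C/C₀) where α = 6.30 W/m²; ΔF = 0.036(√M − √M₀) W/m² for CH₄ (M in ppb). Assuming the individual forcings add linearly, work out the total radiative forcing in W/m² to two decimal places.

ΔF = 5.84 W/m²

CO₂: 6.30 × ln(608/284) = 6.30 × ln(2.14085) = 6.30 × 0.76120 = 4.7956 W/m².
CH₄: 0.036 × (√3114 − √714) = 0.036 × (55.8032 − 26.7208) = 0.036 × 29.0824 = 1.0470 W/m².
Total ΔF = 4.7956 + 1.0470 = 5.8426 W/m².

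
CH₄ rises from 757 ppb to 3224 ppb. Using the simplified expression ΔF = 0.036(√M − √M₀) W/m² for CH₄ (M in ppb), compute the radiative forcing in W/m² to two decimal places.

CH₄: 0.036 × (√3224 − √757) = 0.036 × (56.7803 − 27.5136) = 0.036 × 29.2667 = 1.0536 W/m².

ΔF = 1.05 W/m²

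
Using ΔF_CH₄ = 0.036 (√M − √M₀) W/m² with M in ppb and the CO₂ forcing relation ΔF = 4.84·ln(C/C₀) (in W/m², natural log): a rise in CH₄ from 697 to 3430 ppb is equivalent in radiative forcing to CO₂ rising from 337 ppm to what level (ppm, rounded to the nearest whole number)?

C ≈ 428 ppm

CH₄ forcing: 0.036 × (√3430 − √697) = 0.036 × (58.5662 − 26.4008) = 0.036 × 32.1654 = 1.15795 W/m².
Set 4.84 ln(C/337) = 1.15795: ln(C/337) = 1.15795/4.84 = 0.23925, so C = 337 × e^0.23925 = 337 × 1.27030 = 428.09 ppm.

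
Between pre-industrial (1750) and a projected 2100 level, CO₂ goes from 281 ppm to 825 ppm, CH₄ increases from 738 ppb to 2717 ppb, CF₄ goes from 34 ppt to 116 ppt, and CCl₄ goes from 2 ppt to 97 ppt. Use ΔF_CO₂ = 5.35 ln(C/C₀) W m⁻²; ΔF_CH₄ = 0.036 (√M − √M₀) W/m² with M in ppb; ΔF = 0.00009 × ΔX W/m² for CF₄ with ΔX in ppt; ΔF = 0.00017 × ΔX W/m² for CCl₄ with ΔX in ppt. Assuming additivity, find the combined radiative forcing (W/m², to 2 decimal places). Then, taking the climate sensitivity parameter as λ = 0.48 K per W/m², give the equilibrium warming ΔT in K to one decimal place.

ΔF = 6.68 W/m²; ΔT = 3.2 K

CO₂: 5.35 × ln(825/281) = 5.35 × ln(2.93594) = 5.35 × 1.07703 = 5.7621 W/m².
CH₄: 0.036 × (√2717 − √738) = 0.036 × (52.1249 − 27.1662) = 0.036 × 24.9587 = 0.8985 W/m².
CF₄: ΔF = 0.00009 × (116 − 34) = 0.00009 × 82 = 0.0074 W/m².
CCl₄: ΔF = 0.00017 × (97 − 2) = 0.00017 × 95 = 0.0162 W/m².
Total ΔF = 5.7621 + 0.8985 + 0.0074 + 0.0162 = 6.6842 W/m².
ΔT = λ ΔF = 0.48 × 6.68 = 3.2064 K.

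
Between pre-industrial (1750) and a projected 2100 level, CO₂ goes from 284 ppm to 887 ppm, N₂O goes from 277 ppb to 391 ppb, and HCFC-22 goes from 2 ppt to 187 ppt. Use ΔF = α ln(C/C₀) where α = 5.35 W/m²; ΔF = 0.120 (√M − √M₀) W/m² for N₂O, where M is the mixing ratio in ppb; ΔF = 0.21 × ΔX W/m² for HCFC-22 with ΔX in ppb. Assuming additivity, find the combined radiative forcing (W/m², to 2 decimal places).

CO₂: 5.35 × ln(887/284) = 5.35 × ln(3.12324) = 5.35 × 1.13887 = 6.0930 W/m².
N₂O: 0.120 × (√391 − √277) = 0.120 × (19.7737 − 16.6433) = 0.120 × 3.1304 = 0.3756 W/m².
HCFC-22: Δ = 187 − 2 = 185 ppt = 0.185 ppb; ΔF = 0.21 × 0.185 = 0.0389 W/m².
Total ΔF = 6.0930 + 0.3756 + 0.0389 = 6.5075 W/m².

ΔF = 6.51 W/m²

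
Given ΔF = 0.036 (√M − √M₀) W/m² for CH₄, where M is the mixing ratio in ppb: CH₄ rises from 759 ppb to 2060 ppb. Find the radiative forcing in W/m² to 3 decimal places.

CH₄: 0.036 × (√2060 − √759) = 0.036 × (45.3872 − 27.5500) = 0.036 × 17.8372 = 0.6421 W/m².

ΔF = 0.642 W/m²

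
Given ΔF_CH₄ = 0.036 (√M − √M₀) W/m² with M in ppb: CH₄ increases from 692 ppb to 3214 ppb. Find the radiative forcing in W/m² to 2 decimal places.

ΔF = 1.09 W/m²

CH₄: 0.036 × (√3214 − √692) = 0.036 × (56.6922 − 26.3059) = 0.036 × 30.3863 = 1.0939 W/m².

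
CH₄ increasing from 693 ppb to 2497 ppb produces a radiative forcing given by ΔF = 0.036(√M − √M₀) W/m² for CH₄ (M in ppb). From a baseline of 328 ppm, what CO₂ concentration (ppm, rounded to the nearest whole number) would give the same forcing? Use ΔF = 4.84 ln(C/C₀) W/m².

CH₄ forcing: 0.036 × (√2497 − √693) = 0.036 × (49.9700 − 26.3249) = 0.036 × 23.6451 = 0.85122 W/m².
Set 4.84 ln(C/328) = 0.85122: ln(C/328) = 0.85122/4.84 = 0.17587, so C = 328 × e^0.17587 = 328 × 1.19228 = 391.07 ppm.

C ≈ 391 ppm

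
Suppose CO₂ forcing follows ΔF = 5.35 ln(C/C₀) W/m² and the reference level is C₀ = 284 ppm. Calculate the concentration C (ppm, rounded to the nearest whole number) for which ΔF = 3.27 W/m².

Set 5.35 ln(C/284) = 3.27, so ln(C/284) = 3.27/5.35 = 0.61121.
Then C/284 = e^0.61121 = 1.84266, giving C = 284 × 1.84266 = 523.32 ppm.

C ≈ 523 ppm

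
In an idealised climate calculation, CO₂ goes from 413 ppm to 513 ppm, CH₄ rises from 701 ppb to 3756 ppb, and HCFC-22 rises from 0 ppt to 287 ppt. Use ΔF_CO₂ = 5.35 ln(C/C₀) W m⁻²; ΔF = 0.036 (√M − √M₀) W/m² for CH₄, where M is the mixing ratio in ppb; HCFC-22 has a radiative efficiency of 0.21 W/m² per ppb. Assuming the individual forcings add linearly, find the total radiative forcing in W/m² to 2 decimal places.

CO₂: 5.35 × ln(513/413) = 5.35 × ln(1.24213) = 5.35 × 0.21683 = 1.1600 W/m².
CH₄: 0.036 × (√3756 − √701) = 0.036 × (61.2862 − 26.4764) = 0.036 × 34.8098 = 1.2532 W/m².
HCFC-22: Δ = 287 − 0 = 287 ppt = 0.287 ppb; ΔF = 0.21 × 0.287 = 0.0603 W/m².
Total ΔF = 1.1600 + 1.2532 + 0.0603 = 2.4735 W/m².

ΔF = 2.47 W/m²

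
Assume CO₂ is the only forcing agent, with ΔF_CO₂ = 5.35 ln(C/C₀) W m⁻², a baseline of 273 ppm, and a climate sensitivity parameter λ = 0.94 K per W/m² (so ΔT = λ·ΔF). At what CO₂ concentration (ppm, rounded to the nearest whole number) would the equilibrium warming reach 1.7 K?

C ≈ 383 ppm

Required forcing: ΔF = ΔT/λ = 1.7/0.94 = 1.8085 W/m².
Then ln(C/273) = ΔF/5.35 = 1.8085/5.35 = 0.33804.
So C = 273 × e^0.33804 = 273 × 1.40220 = 382.80 ppm.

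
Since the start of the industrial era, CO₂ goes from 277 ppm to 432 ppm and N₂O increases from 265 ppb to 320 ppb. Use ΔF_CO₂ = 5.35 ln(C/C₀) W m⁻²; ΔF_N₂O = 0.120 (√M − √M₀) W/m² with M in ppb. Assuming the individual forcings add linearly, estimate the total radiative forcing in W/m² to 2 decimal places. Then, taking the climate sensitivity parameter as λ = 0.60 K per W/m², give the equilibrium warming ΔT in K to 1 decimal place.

CO₂: 5.35 × ln(432/277) = 5.35 × ln(1.55957) = 5.35 × 0.44441 = 2.3776 W/m².
N₂O: 0.120 × (√320 − √265) = 0.120 × (17.8885 − 16.2788) = 0.120 × 1.6097 = 0.1932 W/m².
Total ΔF = 2.3776 + 0.1932 = 2.5708 W/m².
ΔT = λ ΔF = 0.60 × 2.57 = 1.5420 K.

ΔF = 2.57 W/m²; ΔT = 1.5 K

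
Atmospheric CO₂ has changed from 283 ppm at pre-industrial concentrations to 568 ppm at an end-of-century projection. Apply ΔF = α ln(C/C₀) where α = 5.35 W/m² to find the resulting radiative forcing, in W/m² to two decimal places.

ΔF = 3.73 W/m²

CO₂: 5.35 × ln(568/283) = 5.35 × ln(2.00707) = 5.35 × 0.69668 = 3.7272 W/m².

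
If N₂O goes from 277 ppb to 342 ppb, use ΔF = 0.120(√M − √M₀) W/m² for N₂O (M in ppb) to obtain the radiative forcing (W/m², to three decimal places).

ΔF = 0.222 W/m²

N₂O: 0.120 × (√342 − √277) = 0.120 × (18.4932 − 16.6433) = 0.120 × 1.8499 = 0.2220 W/m².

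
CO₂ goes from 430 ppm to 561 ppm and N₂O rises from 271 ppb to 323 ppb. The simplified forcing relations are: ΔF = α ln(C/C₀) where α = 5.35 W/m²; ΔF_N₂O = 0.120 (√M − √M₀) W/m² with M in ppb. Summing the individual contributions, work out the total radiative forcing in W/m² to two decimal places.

CO₂: 5.35 × ln(561/430) = 5.35 × ln(1.30465) = 5.35 × 0.26593 = 1.4227 W/m².
N₂O: 0.120 × (√323 − √271) = 0.120 × (17.9722 − 16.4621) = 0.120 × 1.5101 = 0.1812 W/m².
Total ΔF = 1.4227 + 0.1812 = 1.6039 W/m².

ΔF = 1.60 W/m²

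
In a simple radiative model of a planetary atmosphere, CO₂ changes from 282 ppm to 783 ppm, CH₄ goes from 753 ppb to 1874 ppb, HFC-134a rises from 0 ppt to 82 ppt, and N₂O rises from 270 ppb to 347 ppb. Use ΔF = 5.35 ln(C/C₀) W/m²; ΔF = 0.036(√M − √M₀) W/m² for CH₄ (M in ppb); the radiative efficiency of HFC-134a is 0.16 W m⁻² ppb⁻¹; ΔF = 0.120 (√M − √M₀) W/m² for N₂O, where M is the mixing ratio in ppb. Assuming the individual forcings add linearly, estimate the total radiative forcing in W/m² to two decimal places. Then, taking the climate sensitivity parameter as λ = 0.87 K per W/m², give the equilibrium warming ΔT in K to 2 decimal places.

CO₂: 5.35 × ln(783/282) = 5.35 × ln(2.77660) = 5.35 × 1.02123 = 5.4636 W/m².
CH₄: 0.036 × (√1874 − √753) = 0.036 × (43.2897 − 27.4408) = 0.036 × 15.8489 = 0.5706 W/m².
HFC-134a: Δ = 82 − 0 = 82 ppt = 0.082 ppb; ΔF = 0.16 × 0.082 = 0.0131 W/m².
N₂O: 0.120 × (√347 − √270) = 0.120 × (18.6279 − 16.4317) = 0.120 × 2.1962 = 0.2635 W/m².
Total ΔF = 5.4636 + 0.5706 + 0.0131 + 0.2635 = 6.3108 W/m².
ΔT = λ ΔF = 0.87 × 6.31 = 5.4897 K.

ΔF = 6.31 W/m²; ΔT = 5.49 K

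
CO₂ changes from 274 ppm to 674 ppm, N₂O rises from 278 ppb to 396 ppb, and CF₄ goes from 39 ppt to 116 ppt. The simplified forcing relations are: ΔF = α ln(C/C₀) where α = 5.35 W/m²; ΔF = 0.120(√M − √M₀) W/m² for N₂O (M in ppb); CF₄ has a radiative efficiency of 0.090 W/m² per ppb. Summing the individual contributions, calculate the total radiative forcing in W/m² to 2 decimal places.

ΔF = 5.21 W/m²

CO₂: 5.35 × ln(674/274) = 5.35 × ln(2.45985) = 5.35 × 0.90010 = 4.8155 W/m².
N₂O: 0.120 × (√396 − √278) = 0.120 × (19.8997 − 16.6733) = 0.120 × 3.2264 = 0.3872 W/m².
CF₄: Δ = 116 − 39 = 77 ppt = 0.077 ppb; ΔF = 0.090 × 0.077 = 0.0069 W/m².
Total ΔF = 4.8155 + 0.3872 + 0.0069 = 5.2096 W/m².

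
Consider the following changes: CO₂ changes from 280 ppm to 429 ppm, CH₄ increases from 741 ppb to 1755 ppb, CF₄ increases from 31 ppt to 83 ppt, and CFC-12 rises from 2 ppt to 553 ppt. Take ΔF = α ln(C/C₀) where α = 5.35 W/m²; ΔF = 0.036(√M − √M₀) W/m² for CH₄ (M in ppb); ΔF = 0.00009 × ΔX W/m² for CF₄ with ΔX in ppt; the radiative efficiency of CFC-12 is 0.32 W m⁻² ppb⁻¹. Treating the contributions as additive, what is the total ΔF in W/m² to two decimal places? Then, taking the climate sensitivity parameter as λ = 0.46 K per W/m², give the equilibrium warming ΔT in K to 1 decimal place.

ΔF = 2.99 W/m²; ΔT = 1.4 K

CO₂: 5.35 × ln(429/280) = 5.35 × ln(1.53214) = 5.35 × 0.42667 = 2.2827 W/m².
CH₄: 0.036 × (√1755 − √741) = 0.036 × (41.8927 − 27.2213) = 0.036 × 14.6714 = 0.5282 W/m².
CF₄: ΔF = 0.00009 × (83 − 31) = 0.00009 × 52 = 0.0047 W/m².
CFC-12: Δ = 553 − 2 = 551 ppt = 0.551 ppb; ΔF = 0.32 × 0.551 = 0.1763 W/m².
Total ΔF = 2.2827 + 0.5282 + 0.0047 + 0.1763 = 2.9919 W/m².
ΔT = λ ΔF = 0.46 × 2.99 = 1.3754 K.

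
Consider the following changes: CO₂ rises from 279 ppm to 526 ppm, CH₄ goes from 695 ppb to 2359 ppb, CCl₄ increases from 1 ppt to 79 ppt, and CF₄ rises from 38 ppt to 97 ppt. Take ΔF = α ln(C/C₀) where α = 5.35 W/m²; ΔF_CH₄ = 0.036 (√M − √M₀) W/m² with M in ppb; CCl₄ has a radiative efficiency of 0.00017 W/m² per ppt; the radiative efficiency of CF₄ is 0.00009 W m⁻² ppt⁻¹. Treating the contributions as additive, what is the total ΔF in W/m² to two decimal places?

CO₂: 5.35 × ln(526/279) = 5.35 × ln(1.88530) = 5.35 × 0.63409 = 3.3924 W/m².
CH₄: 0.036 × (√2359 − √695) = 0.036 × (48.5695 − 26.3629) = 0.036 × 22.2066 = 0.7994 W/m².
CCl₄: ΔF = 0.00017 × (79 − 1) = 0.00017 × 78 = 0.0133 W/m².
CF₄: ΔF = 0.00009 × (97 − 38) = 0.00009 × 59 = 0.0053 W/m².
Total ΔF = 3.3924 + 0.7994 + 0.0133 + 0.0053 = 4.2104 W/m².

ΔF = 4.21 W/m²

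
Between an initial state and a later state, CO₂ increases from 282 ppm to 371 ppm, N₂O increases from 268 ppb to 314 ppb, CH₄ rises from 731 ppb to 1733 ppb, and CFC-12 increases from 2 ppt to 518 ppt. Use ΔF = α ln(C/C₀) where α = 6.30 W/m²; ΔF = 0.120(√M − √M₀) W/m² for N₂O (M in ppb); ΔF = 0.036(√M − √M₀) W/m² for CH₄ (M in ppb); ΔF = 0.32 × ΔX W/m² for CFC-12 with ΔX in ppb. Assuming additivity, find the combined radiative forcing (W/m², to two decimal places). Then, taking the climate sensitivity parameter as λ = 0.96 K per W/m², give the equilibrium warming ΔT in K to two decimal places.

ΔF = 2.58 W/m²; ΔT = 2.48 K

CO₂: 6.30 × ln(371/282) = 6.30 × ln(1.31560) = 6.30 × 0.27429 = 1.7280 W/m².
N₂O: 0.120 × (√314 − √268) = 0.120 × (17.7200 − 16.3707) = 0.120 × 1.3493 = 0.1619 W/m².
CH₄: 0.036 × (√1733 − √731) = 0.036 × (41.6293 − 27.0370) = 0.036 × 14.5923 = 0.5253 W/m².
CFC-12: Δ = 518 − 2 = 516 ppt = 0.516 ppb; ΔF = 0.32 × 0.516 = 0.1651 W/m².
Total ΔF = 1.7280 + 0.1619 + 0.5253 + 0.1651 = 2.5803 W/m².
ΔT = λ ΔF = 0.96 × 2.58 = 2.4768 K.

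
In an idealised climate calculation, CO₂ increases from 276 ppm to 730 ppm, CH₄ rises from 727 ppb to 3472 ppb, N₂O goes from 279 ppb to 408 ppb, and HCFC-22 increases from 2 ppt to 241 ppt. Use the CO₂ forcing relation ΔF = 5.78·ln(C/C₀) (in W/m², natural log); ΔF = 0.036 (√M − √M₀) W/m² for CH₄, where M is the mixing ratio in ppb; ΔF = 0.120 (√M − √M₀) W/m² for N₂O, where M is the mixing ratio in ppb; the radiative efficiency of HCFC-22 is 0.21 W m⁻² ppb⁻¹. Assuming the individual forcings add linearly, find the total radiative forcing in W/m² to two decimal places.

ΔF = 7.24 W/m²

CO₂: 5.78 × ln(730/276) = 5.78 × ln(2.64493) = 5.78 × 0.97264 = 5.6219 W/m².
CH₄: 0.036 × (√3472 − √727) = 0.036 × (58.9237 − 26.9629) = 0.036 × 31.9608 = 1.1506 W/m².
N₂O: 0.120 × (√408 − √279) = 0.120 × (20.1990 − 16.7033) = 0.120 × 3.4957 = 0.4195 W/m².
HCFC-22: Δ = 241 − 2 = 239 ppt = 0.239 ppb; ΔF = 0.21 × 0.239 = 0.0502 W/m².
Total ΔF = 5.6219 + 1.1506 + 0.4195 + 0.0502 = 7.2422 W/m².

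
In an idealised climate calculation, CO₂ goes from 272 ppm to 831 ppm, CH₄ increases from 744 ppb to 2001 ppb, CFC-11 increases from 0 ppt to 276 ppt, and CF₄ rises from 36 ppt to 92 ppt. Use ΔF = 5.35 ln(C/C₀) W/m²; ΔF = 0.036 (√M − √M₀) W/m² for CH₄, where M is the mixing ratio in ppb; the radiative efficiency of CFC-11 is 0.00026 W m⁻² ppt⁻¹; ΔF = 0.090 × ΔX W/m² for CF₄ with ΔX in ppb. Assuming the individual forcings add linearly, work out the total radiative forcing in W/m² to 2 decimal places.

ΔF = 6.68 W/m²

CO₂: 5.35 × ln(831/272) = 5.35 × ln(3.05515) = 5.35 × 1.11683 = 5.9750 W/m².
CH₄: 0.036 × (√2001 − √744) = 0.036 × (44.7325 − 27.2764) = 0.036 × 17.4561 = 0.6284 W/m².
CFC-11: ΔF = 0.00026 × (276 − 0) = 0.00026 × 276 = 0.0718 W/m².
CF₄: Δ = 92 − 36 = 56 ppt = 0.056 ppb; ΔF = 0.090 × 0.056 = 0.0050 W/m².
Total ΔF = 5.9750 + 0.6284 + 0.0718 + 0.0050 = 6.6802 W/m².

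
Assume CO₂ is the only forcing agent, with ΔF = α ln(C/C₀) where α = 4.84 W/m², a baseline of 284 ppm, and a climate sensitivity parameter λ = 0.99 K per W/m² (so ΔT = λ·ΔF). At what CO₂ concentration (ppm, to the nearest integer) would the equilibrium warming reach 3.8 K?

C ≈ 628 ppm

Required forcing: ΔF = ΔT/λ = 3.8/0.99 = 3.8384 W/m².
Then ln(C/284) = ΔF/4.84 = 3.8384/4.84 = 0.79306.
So C = 284 × e^0.79306 = 284 × 2.21015 = 627.68 ppm.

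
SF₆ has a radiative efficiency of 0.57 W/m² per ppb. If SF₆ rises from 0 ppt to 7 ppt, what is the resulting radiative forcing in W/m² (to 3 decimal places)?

ΔF = 0.004 W/m²

SF₆: Δ = 7 − 0 = 7 ppt = 0.007 ppb; ΔF = 0.57 × 0.007 = 0.0040 W/m².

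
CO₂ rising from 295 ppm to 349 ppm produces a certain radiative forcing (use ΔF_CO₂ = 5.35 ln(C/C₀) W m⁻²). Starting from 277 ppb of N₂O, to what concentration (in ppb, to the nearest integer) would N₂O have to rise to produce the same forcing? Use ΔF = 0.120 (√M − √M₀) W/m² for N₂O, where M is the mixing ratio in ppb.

CO₂ forcing: 5.35 × ln(349/295) = 5.35 × 0.168097 = 0.89932 W/m².
Set 0.120(√M − √277) = 0.89932: √M = 0.89932/0.120 + √277 = 7.4943 + 16.6433 = 24.1376.
M = (24.1376)² = 582.62 ppb.

M ≈ 583 ppb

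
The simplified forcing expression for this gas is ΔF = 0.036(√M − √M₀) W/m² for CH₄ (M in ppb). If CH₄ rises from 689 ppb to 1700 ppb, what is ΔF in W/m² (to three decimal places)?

ΔF = 0.539 W/m²

CH₄: 0.036 × (√1700 − √689) = 0.036 × (41.2311 − 26.2488) = 0.036 × 14.9823 = 0.5394 W/m².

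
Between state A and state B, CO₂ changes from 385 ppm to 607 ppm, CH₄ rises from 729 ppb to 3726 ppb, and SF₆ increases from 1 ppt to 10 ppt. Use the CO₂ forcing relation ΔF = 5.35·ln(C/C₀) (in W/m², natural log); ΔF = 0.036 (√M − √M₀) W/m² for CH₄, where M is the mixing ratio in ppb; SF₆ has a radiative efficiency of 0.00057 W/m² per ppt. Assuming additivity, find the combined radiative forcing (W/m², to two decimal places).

ΔF = 3.67 W/m²

CO₂: 5.35 × ln(607/385) = 5.35 × ln(1.57662) = 5.35 × 0.45528 = 2.4357 W/m².
CH₄: 0.036 × (√3726 − √729) = 0.036 × (61.0410 − 27.0000) = 0.036 × 34.0410 = 1.2255 W/m².
SF₆: ΔF = 0.00057 × (10 − 1) = 0.00057 × 9 = 0.0051 W/m².
Total ΔF = 2.4357 + 1.2255 + 0.0051 = 3.6663 W/m².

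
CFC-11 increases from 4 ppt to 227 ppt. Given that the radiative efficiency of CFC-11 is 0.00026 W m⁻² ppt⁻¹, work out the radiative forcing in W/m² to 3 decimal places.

ΔF = 0.058 W/m²

CFC-11: ΔF = 0.00026 × (227 − 4) = 0.00026 × 223 = 0.0580 W/m².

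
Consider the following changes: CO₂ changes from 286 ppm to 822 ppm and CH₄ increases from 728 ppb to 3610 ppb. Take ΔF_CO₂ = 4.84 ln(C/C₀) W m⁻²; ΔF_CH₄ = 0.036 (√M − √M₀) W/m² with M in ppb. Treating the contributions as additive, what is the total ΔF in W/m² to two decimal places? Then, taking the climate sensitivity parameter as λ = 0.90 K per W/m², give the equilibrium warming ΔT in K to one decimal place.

ΔF = 6.30 W/m²; ΔT = 5.7 K

CO₂: 4.84 × ln(822/286) = 4.84 × ln(2.87413) = 4.84 × 1.05575 = 5.1098 W/m².
CH₄: 0.036 × (√3610 − √728) = 0.036 × (60.0833 − 26.9815) = 0.036 × 33.1018 = 1.1917 W/m².
Total ΔF = 5.1098 + 1.1917 = 6.3015 W/m².
ΔT = λ ΔF = 0.90 × 6.30 = 5.6700 K.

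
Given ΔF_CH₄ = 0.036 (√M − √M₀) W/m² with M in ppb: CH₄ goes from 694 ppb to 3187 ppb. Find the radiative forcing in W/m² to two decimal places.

ΔF = 1.08 W/m²

CH₄: 0.036 × (√3187 − √694) = 0.036 × (56.4535 − 26.3439) = 0.036 × 30.1096 = 1.0839 W/m².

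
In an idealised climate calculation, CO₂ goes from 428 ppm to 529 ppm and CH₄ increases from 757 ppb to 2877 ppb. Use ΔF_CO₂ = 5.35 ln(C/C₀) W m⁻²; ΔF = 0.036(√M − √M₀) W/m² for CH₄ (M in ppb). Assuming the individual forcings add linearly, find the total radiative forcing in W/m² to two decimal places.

CO₂: 5.35 × ln(529/428) = 5.35 × ln(1.23598) = 5.35 × 0.21186 = 1.1335 W/m².
CH₄: 0.036 × (√2877 − √757) = 0.036 × (53.6377 − 27.5136) = 0.036 × 26.1241 = 0.9405 W/m².
Total ΔF = 1.1335 + 0.9405 = 2.0740 W/m².

ΔF = 2.07 W/m²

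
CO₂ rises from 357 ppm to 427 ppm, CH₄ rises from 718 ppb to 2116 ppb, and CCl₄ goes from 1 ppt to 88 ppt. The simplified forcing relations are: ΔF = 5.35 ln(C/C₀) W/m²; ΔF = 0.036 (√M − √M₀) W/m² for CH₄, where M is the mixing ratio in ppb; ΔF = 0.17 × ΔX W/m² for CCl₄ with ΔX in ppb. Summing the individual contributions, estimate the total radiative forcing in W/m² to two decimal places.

CO₂: 5.35 × ln(427/357) = 5.35 × ln(1.19608) = 5.35 × 0.17905 = 0.9579 W/m².
CH₄: 0.036 × (√2116 − √718) = 0.036 × (46.0000 − 26.7955) = 0.036 × 19.2045 = 0.6914 W/m².
CCl₄: Δ = 88 − 1 = 87 ppt = 0.087 ppb; ΔF = 0.17 × 0.087 = 0.0148 W/m².
Total ΔF = 0.9579 + 0.6914 + 0.0148 = 1.6641 W/m².

ΔF = 1.66 W/m²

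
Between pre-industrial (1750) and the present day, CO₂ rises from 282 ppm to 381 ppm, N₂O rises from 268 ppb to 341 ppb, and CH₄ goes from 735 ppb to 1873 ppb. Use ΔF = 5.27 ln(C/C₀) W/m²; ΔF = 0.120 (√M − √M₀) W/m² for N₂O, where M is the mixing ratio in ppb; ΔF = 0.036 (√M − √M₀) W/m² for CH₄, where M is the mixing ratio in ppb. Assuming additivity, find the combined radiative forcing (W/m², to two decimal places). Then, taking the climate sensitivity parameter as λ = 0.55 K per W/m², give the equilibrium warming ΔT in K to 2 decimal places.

CO₂: 5.27 × ln(381/282) = 5.27 × ln(1.35106) = 5.27 × 0.30089 = 1.5857 W/m².
N₂O: 0.120 × (√341 − √268) = 0.120 × (18.4662 − 16.3707) = 0.120 × 2.0955 = 0.2515 W/m².
CH₄: 0.036 × (√1873 − √735) = 0.036 × (43.2782 − 27.1109) = 0.036 × 16.1673 = 0.5820 W/m².
Total ΔF = 1.5857 + 0.2515 + 0.5820 = 2.4192 W/m².
ΔT = λ ΔF = 0.55 × 2.42 = 1.3310 K.

ΔF = 2.42 W/m²; ΔT = 1.33 K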